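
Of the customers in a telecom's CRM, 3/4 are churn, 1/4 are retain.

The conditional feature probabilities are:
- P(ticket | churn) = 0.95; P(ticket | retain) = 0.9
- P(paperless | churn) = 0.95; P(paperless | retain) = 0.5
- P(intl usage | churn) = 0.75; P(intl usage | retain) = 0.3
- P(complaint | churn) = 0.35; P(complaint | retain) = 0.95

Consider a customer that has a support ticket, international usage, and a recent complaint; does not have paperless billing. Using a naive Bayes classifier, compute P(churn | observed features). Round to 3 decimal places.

0.226

churn: 0.75 × 0.95 × (1−0.95) × 0.75 × 0.35 = 0.0093515625
retain: 0.25 × 0.9 × (1−0.5) × 0.3 × 0.95 = 0.0320625
P(churn | x) = 0.0093515625 / 0.0414140625 ≈ 0.226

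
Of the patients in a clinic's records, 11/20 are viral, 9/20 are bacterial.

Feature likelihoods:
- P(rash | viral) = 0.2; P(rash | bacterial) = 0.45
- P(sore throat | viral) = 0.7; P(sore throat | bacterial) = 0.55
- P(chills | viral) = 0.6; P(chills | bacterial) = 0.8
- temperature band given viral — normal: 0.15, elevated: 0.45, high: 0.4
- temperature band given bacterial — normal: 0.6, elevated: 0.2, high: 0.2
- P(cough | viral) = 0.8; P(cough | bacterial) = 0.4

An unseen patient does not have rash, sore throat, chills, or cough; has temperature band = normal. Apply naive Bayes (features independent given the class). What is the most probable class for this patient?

viral: 0.55 × (1−0.2) × (1−0.7) × (1−0.6) × 0.15 × (1−0.8) = 0.001584
bacterial: 0.45 × (1−0.45) × (1−0.55) × (1−0.8) × 0.6 × (1−0.4) = 0.008019
Highest score → bacterial.

bacterial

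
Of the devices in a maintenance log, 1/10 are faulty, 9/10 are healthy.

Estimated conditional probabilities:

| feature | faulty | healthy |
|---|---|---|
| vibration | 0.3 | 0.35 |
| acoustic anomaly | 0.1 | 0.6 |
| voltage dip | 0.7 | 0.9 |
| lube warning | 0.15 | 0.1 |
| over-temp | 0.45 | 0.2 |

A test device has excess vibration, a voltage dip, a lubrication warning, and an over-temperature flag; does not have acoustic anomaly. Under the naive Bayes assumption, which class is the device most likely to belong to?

faulty: 0.1 × 0.3 × (1−0.1) × 0.7 × 0.15 × 0.45 = 0.00127575
healthy: 0.9 × 0.35 × (1−0.6) × 0.9 × 0.1 × 0.2 = 0.002268
Highest score → healthy.

healthy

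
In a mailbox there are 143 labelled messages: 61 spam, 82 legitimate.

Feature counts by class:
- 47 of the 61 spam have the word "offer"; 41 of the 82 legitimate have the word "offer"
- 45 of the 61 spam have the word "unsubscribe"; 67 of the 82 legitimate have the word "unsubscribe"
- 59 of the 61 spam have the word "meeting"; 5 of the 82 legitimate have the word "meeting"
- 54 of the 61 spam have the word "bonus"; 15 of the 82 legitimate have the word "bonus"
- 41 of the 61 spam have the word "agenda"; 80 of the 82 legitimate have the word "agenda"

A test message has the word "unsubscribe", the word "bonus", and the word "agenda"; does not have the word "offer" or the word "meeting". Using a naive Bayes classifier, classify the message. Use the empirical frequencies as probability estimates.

spam: (61/143) × (14/61) × (45/61) × (2/61) × (54/61) × (41/61) ≈ 0.00140894
legitimate: (82/143) × (41/82) × (67/82) × (77/82) × (15/82) × (80/82) ≈ 0.039259
Highest score → legitimate.

legitimate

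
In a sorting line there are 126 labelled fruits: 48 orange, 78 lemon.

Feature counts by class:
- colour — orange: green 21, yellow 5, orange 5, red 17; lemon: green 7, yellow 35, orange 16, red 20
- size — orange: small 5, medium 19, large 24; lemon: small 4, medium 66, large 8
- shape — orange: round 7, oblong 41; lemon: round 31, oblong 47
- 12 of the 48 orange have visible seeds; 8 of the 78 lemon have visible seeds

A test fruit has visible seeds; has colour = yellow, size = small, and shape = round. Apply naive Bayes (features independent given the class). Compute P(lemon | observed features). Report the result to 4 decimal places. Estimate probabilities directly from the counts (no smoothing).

0.7939

orange: (48/126) × (5/48) × (5/48) × (7/48) × (12/48) ≈ 0.000150704
lemon: (78/126) × (35/78) × (4/78) × (31/78) × (8/78) ≈ 0.000580665
P(lemon | x) = 0.000580665 / 0.000731369 ≈ 0.7939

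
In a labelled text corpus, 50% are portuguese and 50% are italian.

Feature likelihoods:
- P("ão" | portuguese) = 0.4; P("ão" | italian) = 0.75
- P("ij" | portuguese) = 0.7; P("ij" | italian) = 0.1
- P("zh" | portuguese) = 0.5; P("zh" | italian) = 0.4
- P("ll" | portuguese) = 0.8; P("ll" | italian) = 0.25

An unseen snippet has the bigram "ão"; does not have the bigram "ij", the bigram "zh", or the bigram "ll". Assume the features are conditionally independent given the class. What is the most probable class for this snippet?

portuguese: 0.5 × 0.4 × (1−0.7) × (1−0.5) × (1−0.8) = 0.006
italian: 0.5 × 0.75 × (1−0.1) × (1−0.4) × (1−0.25) = 0.151875
Highest score → italian.

italian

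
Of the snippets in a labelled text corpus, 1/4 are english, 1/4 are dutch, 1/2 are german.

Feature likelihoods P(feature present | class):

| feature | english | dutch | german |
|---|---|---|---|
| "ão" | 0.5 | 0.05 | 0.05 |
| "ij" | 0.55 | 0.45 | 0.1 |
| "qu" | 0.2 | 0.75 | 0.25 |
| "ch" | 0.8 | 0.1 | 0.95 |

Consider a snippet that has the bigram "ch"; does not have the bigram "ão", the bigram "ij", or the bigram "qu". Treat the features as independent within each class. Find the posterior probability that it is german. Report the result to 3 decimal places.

0.886

english: 0.25 × (1−0.5) × (1−0.55) × (1−0.2) × 0.8 = 0.036
dutch: 0.25 × (1−0.05) × (1−0.45) × (1−0.75) × 0.1 = 0.003265625
german: 0.5 × (1−0.05) × (1−0.1) × (1−0.25) × 0.95 = 0.30459375
P(german | x) = 0.30459375 / 0.343859375 ≈ 0.886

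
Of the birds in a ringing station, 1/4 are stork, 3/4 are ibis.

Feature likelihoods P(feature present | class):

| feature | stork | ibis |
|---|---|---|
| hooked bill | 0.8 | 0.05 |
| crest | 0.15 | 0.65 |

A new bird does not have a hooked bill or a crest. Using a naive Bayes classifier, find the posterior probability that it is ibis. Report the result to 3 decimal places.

stork: 0.25 × (1−0.8) × (1−0.15) = 0.0425
ibis: 0.75 × (1−0.05) × (1−0.65) = 0.249375
P(ibis | x) = 0.249375 / 0.291875 ≈ 0.854

0.854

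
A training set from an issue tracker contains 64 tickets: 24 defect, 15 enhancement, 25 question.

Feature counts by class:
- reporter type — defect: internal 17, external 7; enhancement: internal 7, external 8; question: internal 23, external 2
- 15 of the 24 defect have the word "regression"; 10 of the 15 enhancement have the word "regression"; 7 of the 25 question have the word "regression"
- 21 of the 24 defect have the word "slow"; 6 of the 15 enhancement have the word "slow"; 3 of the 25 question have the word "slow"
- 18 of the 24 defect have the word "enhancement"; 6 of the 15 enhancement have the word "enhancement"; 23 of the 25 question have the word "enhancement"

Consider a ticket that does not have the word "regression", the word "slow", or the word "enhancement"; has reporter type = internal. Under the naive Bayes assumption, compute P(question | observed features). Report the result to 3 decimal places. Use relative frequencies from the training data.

0.529

defect: (24/64) × (17/24) × (9/24) × (3/24) × (6/24) = 0.00311279296875
enhancement: (15/64) × (7/15) × (5/15) × (9/15) × (9/15) = 0.013125
question: (25/64) × (23/25) × (18/25) × (22/25) × (2/25) = 0.018216
P(question | x) = 0.018216 / 0.03445379296875 ≈ 0.529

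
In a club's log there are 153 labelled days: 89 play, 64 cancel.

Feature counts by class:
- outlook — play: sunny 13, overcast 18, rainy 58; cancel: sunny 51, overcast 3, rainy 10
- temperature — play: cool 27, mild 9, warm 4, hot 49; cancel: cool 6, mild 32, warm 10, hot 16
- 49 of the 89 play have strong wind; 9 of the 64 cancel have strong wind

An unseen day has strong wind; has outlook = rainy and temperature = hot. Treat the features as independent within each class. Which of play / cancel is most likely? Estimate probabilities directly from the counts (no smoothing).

play

play: (89/153) × (58/89) × (49/89) × (49/89) ≈ 0.114908
cancel: (64/153) × (10/64) × (16/64) × (9/64) ≈ 0.00229779
Highest score → play.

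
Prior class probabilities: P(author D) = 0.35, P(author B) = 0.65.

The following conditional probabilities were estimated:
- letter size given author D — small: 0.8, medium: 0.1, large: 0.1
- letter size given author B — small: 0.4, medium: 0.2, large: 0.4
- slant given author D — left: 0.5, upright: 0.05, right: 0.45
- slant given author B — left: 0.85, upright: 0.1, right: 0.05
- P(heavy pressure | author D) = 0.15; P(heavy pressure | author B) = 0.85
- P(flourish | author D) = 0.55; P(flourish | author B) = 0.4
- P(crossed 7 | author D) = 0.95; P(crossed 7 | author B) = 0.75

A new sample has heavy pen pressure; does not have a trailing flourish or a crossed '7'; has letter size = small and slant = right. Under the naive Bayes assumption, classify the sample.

author B

author D: 0.35 × 0.8 × 0.45 × 0.15 × (1−0.55) × (1−0.95) = 0.00042525
author B: 0.65 × 0.4 × 0.05 × 0.85 × (1−0.4) × (1−0.75) = 0.0016575
Highest score → author B.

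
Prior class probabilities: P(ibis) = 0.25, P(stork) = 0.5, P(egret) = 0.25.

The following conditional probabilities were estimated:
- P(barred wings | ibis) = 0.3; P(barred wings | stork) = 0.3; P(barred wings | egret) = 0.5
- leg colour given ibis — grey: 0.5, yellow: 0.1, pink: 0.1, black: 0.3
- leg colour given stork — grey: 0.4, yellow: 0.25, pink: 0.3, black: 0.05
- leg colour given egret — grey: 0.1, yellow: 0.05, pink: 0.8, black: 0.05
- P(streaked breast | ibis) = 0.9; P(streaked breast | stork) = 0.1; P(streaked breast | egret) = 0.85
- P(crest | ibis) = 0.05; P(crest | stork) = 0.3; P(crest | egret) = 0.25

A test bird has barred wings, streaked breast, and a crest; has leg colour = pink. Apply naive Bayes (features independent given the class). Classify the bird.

egret

ibis: 0.25 × 0.3 × 0.1 × 0.9 × 0.05 = 0.0003375
stork: 0.5 × 0.3 × 0.3 × 0.1 × 0.3 = 0.00135
egret: 0.25 × 0.5 × 0.8 × 0.85 × 0.25 = 0.02125
Highest score → egret.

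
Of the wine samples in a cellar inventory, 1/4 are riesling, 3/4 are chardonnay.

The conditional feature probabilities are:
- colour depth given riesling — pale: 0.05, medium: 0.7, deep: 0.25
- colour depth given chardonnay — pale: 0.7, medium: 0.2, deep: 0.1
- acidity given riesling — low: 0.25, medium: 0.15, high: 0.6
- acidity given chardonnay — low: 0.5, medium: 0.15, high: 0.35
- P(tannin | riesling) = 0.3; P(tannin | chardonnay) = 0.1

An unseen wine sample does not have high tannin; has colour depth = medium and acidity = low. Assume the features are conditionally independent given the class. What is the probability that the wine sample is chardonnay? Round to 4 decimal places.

0.6879

riesling: 0.25 × 0.7 × 0.25 × (1−0.3) = 0.030625
chardonnay: 0.75 × 0.2 × 0.5 × (1−0.1) = 0.0675
P(chardonnay | x) = 0.0675 / 0.098125 ≈ 0.6879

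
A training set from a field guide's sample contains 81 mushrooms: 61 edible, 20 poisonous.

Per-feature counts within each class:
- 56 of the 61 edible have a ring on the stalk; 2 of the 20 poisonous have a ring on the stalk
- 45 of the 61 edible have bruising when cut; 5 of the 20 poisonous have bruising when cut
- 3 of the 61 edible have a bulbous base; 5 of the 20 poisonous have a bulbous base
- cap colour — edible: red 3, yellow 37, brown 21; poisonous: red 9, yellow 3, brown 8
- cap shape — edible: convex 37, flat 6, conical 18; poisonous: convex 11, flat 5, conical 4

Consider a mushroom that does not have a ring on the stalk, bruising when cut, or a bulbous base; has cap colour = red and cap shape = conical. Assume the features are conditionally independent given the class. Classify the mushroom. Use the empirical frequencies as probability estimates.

poisonous

edible: (61/81) × (5/61) × (16/61) × (58/61) × (3/61) × (18/61) ≈ 0.000223412
poisonous: (20/81) × (18/20) × (15/20) × (15/20) × (9/20) × (4/20) = 0.01125
Highest score → poisonous.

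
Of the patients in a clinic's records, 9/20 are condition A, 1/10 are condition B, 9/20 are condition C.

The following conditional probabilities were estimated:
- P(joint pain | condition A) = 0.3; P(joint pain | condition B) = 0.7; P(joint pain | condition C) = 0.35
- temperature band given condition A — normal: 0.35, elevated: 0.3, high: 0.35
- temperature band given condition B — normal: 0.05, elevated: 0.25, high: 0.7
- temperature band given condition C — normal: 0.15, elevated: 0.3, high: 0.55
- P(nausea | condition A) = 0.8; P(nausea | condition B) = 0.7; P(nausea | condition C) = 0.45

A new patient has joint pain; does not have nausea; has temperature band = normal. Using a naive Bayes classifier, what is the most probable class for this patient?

condition C

condition A: 0.45 × 0.3 × 0.35 × (1−0.8) = 0.00945
condition B: 0.1 × 0.7 × 0.05 × (1−0.7) = 0.00105
condition C: 0.45 × 0.35 × 0.15 × (1−0.45) = 0.01299375
Highest score → condition C.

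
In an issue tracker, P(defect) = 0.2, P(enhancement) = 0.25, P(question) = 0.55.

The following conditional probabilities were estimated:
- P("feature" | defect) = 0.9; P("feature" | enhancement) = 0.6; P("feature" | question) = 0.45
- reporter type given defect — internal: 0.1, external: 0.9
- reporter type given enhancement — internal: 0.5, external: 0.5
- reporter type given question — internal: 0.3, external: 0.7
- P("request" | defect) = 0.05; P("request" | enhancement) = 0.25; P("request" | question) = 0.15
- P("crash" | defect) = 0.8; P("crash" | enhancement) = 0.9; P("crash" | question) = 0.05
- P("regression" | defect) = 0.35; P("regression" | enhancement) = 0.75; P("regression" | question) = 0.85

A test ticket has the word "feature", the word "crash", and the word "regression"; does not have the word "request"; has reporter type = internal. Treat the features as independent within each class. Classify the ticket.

enhancement

defect: 0.2 × 0.9 × 0.1 × (1−0.05) × 0.8 × 0.35 = 0.004788
enhancement: 0.25 × 0.6 × 0.5 × (1−0.25) × 0.9 × 0.75 = 0.03796875
question: 0.55 × 0.45 × 0.3 × (1−0.15) × 0.05 × 0.85 = 0.00268228125
Highest score → enhancement.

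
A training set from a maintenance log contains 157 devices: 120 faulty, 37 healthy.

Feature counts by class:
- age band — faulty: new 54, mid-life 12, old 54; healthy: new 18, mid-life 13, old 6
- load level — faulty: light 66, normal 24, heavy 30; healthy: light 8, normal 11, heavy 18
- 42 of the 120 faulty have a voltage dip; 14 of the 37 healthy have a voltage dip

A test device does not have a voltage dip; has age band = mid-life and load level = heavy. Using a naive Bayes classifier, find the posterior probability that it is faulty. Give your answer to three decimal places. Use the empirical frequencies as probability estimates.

faulty: (120/157) × (12/120) × (30/120) × (78/120) ≈ 0.0124204
healthy: (37/157) × (13/37) × (18/37) × (23/37) ≈ 0.0250404
P(faulty | x) = 0.0124204 / 0.0374608 ≈ 0.332

0.332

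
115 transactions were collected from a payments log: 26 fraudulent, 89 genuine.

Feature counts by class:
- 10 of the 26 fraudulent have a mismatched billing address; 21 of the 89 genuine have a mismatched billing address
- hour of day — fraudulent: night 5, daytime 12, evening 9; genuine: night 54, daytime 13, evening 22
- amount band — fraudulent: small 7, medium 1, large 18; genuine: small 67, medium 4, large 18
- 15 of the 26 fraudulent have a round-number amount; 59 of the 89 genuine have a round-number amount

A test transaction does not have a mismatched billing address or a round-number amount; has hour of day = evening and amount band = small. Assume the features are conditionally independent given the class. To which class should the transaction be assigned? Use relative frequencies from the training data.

fraudulent: (26/115) × (16/26) × (9/26) × (7/26) × (11/26) ≈ 0.00548574
genuine: (89/115) × (68/89) × (22/89) × (67/89) × (30/89) ≈ 0.0370903
Highest score → genuine.

genuine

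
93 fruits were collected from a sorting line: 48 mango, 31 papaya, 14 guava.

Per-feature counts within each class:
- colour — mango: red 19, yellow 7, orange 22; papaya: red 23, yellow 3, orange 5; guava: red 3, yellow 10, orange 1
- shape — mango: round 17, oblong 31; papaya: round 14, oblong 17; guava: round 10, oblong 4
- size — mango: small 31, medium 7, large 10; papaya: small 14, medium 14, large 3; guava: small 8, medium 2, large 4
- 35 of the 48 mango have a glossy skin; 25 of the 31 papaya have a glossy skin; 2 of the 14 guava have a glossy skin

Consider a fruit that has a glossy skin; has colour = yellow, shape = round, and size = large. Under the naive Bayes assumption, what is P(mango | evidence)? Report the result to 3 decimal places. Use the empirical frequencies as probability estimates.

mango: (48/93) × (7/48) × (17/48) × (10/48) × (35/48) ≈ 0.00404956
papaya: (31/93) × (3/31) × (14/31) × (3/31) × (25/31) ≈ 0.00113695
guava: (14/93) × (10/14) × (10/14) × (4/14) × (2/14) ≈ 0.00313489
P(mango | x) = 0.00404956 / 0.0083214 ≈ 0.487

0.487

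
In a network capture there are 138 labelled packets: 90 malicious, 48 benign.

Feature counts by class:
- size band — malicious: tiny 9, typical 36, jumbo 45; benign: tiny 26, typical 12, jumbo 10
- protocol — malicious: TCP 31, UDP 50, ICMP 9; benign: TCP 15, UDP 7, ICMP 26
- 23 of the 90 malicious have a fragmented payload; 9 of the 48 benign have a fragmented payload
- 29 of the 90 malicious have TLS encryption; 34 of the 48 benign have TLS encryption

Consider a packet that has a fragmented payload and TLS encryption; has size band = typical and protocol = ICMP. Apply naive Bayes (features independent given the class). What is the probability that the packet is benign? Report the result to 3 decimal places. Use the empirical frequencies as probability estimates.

0.744

malicious: (90/138) × (36/90) × (9/90) × (23/90) × (29/90) ≈ 0.00214815
benign: (48/138) × (12/48) × (26/48) × (9/48) × (34/48) ≈ 0.00625566
P(benign | x) = 0.00625566 / 0.00840381 ≈ 0.744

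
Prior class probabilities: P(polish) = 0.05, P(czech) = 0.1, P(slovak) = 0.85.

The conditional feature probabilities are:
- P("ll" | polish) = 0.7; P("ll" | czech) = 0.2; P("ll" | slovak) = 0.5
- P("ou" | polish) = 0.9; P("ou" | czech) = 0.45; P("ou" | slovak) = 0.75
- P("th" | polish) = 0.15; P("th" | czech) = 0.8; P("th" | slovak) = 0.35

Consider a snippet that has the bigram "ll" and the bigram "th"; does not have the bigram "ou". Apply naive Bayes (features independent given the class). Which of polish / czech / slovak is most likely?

slovak

polish: 0.05 × 0.7 × (1−0.9) × 0.15 = 0.000525
czech: 0.1 × 0.2 × (1−0.45) × 0.8 = 0.0088
slovak: 0.85 × 0.5 × (1−0.75) × 0.35 = 0.0371875
Highest score → slovak.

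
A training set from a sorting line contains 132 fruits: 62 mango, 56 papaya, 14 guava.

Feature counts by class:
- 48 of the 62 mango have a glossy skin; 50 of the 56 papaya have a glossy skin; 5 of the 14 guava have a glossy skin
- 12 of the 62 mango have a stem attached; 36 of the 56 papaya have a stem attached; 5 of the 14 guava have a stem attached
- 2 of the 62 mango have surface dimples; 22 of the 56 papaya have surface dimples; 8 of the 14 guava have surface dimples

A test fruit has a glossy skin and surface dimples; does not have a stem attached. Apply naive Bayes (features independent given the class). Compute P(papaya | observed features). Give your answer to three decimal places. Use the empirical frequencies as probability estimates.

mango: (62/132) × (48/62) × (50/62) × (2/62) ≈ 0.00945984
papaya: (56/132) × (50/56) × (20/56) × (22/56) ≈ 0.0531463
guava: (14/132) × (5/14) × (9/14) × (8/14) ≈ 0.0139147
P(papaya | x) = 0.0531463 / 0.07652084 ≈ 0.695

0.695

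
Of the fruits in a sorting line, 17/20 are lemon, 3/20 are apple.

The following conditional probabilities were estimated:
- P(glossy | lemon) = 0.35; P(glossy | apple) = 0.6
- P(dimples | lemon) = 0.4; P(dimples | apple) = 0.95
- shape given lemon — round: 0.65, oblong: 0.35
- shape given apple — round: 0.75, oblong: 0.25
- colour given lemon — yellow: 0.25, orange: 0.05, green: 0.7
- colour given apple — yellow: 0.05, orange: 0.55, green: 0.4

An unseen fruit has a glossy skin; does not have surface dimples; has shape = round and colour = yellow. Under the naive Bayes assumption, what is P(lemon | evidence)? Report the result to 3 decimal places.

lemon: 0.85 × 0.35 × (1−0.4) × 0.65 × 0.25 = 0.02900625
apple: 0.15 × 0.6 × (1−0.95) × 0.75 × 0.05 = 0.00016875
P(lemon | x) = 0.02900625 / 0.029175 ≈ 0.994

0.994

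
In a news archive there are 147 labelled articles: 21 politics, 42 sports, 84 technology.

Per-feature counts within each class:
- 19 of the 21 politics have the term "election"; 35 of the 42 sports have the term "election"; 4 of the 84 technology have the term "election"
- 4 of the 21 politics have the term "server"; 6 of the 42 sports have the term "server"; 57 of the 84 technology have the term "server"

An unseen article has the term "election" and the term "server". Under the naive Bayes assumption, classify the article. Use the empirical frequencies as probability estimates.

politics: (21/147) × (19/21) × (4/21) ≈ 0.0246194
sports: (42/147) × (35/42) × (6/42) ≈ 0.0340136
technology: (84/147) × (4/84) × (57/84) ≈ 0.0184645
Highest score → sports.

sports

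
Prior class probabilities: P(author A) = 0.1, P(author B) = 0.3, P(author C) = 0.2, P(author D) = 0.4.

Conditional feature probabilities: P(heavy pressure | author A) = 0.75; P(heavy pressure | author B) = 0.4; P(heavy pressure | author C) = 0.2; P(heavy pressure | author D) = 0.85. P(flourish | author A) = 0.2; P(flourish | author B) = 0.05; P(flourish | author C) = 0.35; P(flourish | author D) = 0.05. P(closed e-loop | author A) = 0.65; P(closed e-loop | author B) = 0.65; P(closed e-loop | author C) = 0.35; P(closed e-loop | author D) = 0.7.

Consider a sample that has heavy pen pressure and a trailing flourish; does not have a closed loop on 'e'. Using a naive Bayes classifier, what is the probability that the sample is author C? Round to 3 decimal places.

0.422

author A: 0.1 × 0.75 × 0.2 × (1−0.65) = 0.00525
author B: 0.3 × 0.4 × 0.05 × (1−0.65) = 0.0021
author C: 0.2 × 0.2 × 0.35 × (1−0.35) = 0.0091
author D: 0.4 × 0.85 × 0.05 × (1−0.7) = 0.0051
P(author C | x) = 0.0091 / 0.02155 ≈ 0.422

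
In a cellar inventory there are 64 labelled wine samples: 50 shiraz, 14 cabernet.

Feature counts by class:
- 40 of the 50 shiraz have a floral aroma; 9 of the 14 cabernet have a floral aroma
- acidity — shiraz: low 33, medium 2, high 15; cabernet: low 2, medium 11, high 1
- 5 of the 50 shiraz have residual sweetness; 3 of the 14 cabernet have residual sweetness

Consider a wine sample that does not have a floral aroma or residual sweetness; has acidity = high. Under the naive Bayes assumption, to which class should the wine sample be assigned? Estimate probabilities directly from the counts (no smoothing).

shiraz

shiraz: (50/64) × (10/50) × (15/50) × (45/50) = 0.0421875
cabernet: (14/64) × (5/14) × (1/14) × (11/14) ≈ 0.00438457
Highest score → shiraz.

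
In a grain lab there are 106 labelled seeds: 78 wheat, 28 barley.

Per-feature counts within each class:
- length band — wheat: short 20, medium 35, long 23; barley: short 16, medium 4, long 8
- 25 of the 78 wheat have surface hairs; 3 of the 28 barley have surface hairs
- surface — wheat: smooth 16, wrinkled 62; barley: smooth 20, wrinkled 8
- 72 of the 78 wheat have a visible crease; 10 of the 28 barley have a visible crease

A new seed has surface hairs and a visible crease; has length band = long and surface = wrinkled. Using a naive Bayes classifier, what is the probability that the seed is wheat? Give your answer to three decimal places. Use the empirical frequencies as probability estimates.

wheat: (78/106) × (23/78) × (25/78) × (62/78) × (72/78) ≈ 0.0510273
barley: (28/106) × (8/28) × (3/28) × (8/28) × (10/28) ≈ 0.000825128
P(wheat | x) = 0.0510273 / 0.051852428 ≈ 0.984

0.984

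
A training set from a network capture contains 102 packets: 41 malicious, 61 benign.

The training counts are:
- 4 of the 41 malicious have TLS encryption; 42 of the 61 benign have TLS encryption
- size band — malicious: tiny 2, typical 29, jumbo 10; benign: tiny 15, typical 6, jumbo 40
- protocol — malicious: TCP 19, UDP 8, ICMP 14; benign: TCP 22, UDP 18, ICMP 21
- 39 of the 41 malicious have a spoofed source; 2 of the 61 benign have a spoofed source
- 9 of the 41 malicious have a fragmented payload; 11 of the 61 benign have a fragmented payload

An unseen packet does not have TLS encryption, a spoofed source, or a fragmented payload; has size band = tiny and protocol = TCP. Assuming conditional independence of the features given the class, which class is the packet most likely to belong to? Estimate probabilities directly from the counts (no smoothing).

benign

malicious: (41/102) × (37/41) × (2/41) × (19/41) × (2/41) × (32/41) ≈ 0.000312198
benign: (61/102) × (19/61) × (15/61) × (22/61) × (59/61) × (50/61) ≈ 0.0130969
Highest score → benign.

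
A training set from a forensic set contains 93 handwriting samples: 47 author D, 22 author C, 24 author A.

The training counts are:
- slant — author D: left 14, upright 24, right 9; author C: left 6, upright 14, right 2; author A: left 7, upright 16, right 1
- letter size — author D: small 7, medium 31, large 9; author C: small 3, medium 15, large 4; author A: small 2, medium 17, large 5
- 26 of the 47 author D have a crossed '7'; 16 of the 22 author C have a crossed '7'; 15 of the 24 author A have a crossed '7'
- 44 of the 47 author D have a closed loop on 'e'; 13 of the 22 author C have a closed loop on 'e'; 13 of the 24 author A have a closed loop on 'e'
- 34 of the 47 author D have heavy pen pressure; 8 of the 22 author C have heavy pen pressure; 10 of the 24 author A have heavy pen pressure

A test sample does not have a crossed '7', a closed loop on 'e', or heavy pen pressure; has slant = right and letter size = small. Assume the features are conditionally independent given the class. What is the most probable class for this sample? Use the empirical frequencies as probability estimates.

author D: (47/93) × (9/47) × (7/47) × (21/47) × (3/47) × (13/47) ≈ 0.000113697
author C: (22/93) × (2/22) × (3/22) × (6/22) × (9/22) × (14/22) ≈ 0.000208209
author A: (24/93) × (1/24) × (2/24) × (9/24) × (11/24) × (14/24) ≈ 0.0000898391
Highest score → author C.

author C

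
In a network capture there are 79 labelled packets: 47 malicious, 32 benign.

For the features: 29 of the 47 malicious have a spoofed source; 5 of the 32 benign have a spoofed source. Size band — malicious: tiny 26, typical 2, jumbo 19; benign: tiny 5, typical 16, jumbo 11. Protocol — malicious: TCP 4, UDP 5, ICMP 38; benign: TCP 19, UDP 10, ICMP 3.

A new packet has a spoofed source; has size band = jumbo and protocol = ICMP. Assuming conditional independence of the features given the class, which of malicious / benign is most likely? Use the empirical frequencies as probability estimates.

malicious: (47/79) × (29/47) × (19/47) × (38/47) ≈ 0.119981
benign: (32/79) × (5/32) × (11/32) × (3/32) ≈ 0.00203966
Highest score → malicious.

malicious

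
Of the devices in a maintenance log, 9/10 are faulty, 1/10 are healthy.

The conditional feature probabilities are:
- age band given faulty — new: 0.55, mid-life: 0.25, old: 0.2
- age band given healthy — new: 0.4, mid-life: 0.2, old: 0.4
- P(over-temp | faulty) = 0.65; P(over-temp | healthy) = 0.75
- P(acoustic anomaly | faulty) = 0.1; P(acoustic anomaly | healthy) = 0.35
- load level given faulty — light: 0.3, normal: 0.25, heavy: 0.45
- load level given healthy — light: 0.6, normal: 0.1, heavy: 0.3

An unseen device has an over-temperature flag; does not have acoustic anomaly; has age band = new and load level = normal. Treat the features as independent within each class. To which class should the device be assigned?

faulty

faulty: 0.9 × 0.55 × 0.65 × (1−0.1) × 0.25 = 0.07239375
healthy: 0.1 × 0.4 × 0.75 × (1−0.35) × 0.1 = 0.00195
Highest score → faulty.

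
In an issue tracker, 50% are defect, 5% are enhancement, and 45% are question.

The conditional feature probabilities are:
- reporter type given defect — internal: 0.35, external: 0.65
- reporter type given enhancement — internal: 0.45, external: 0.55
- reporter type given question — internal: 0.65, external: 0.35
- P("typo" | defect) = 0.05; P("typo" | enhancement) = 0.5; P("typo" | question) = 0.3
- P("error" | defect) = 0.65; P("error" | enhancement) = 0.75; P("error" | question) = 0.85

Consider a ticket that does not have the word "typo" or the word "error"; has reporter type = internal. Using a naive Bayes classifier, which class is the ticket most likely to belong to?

defect

defect: 0.5 × 0.35 × (1−0.05) × (1−0.65) = 0.0581875
enhancement: 0.05 × 0.45 × (1−0.5) × (1−0.75) = 0.0028125
question: 0.45 × 0.65 × (1−0.3) × (1−0.85) = 0.0307125
Highest score → defect.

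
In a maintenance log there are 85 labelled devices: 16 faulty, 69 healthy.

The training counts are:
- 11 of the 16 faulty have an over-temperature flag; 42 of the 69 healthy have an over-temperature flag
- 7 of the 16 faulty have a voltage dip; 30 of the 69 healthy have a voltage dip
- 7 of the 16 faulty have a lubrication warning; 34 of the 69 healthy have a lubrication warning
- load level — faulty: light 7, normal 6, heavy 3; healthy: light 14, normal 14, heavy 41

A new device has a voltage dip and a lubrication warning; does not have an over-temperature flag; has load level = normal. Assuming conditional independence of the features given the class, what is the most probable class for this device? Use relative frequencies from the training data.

faulty: (16/85) × (5/16) × (7/16) × (7/16) × (6/16) ≈ 0.0042222
healthy: (69/85) × (27/69) × (30/69) × (34/69) × (14/69) ≈ 0.0138078
Highest score → healthy.

healthy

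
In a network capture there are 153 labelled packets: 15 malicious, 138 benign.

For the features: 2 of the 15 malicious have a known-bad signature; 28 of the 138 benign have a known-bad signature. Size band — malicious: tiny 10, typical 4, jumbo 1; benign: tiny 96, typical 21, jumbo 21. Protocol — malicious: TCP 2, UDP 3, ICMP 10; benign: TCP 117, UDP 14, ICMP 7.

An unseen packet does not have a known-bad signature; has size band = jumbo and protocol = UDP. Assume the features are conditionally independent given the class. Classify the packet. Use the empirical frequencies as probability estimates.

benign

malicious: (15/153) × (13/15) × (1/15) × (3/15) ≈ 0.0011329
benign: (138/153) × (110/138) × (21/138) × (14/138) ≈ 0.0110992
Highest score → benign.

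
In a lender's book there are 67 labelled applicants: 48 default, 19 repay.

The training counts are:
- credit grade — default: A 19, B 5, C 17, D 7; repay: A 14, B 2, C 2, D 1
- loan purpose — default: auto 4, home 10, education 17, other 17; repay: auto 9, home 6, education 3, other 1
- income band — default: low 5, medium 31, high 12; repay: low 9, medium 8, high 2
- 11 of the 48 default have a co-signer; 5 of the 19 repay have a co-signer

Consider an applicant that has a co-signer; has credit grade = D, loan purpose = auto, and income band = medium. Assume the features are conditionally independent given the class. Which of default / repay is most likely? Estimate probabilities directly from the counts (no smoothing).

default

default: (48/67) × (7/48) × (4/48) × (31/48) × (11/48) ≈ 0.00128859
repay: (19/67) × (1/19) × (9/19) × (8/19) × (5/19) ≈ 0.00078337
Highest score → default.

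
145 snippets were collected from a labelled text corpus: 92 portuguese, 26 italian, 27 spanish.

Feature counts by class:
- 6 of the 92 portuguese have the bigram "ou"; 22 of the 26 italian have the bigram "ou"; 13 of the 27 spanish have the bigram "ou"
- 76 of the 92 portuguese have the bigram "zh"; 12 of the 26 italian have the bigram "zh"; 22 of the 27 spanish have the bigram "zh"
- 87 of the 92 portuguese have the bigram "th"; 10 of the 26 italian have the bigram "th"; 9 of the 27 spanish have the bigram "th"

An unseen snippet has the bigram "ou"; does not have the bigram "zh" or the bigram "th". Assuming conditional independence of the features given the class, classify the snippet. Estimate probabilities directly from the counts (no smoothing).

italian

portuguese: (92/145) × (6/92) × (16/92) × (5/92) ≈ 0.000391109
italian: (26/145) × (22/26) × (14/26) × (16/26) ≈ 0.0502755
spanish: (27/145) × (13/27) × (5/27) × (18/27) ≈ 0.0110685
Highest score → italian.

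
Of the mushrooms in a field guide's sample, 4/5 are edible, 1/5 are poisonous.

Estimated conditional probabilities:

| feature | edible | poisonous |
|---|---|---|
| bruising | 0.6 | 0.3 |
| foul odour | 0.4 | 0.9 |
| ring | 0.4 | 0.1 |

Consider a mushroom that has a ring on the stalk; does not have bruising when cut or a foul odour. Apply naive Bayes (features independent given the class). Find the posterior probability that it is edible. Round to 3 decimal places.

0.982

edible: 0.8 × (1−0.6) × (1−0.4) × 0.4 = 0.0768
poisonous: 0.2 × (1−0.3) × (1−0.9) × 0.1 = 0.0014
P(edible | x) = 0.0768 / 0.0782 ≈ 0.982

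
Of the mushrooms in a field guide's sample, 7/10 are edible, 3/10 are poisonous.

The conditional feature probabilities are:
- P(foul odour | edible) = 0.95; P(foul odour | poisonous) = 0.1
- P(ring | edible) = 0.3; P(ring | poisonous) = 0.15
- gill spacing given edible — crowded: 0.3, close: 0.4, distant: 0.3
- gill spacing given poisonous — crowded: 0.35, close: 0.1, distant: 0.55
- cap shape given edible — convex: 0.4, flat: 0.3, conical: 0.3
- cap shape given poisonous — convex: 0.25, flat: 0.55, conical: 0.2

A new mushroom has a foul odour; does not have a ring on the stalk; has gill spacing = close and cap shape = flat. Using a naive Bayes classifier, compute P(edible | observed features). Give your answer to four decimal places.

0.9755

edible: 0.7 × 0.95 × (1−0.3) × 0.4 × 0.3 = 0.05586
poisonous: 0.3 × 0.1 × (1−0.15) × 0.1 × 0.55 = 0.0014025
P(edible | x) = 0.05586 / 0.0572625 ≈ 0.9755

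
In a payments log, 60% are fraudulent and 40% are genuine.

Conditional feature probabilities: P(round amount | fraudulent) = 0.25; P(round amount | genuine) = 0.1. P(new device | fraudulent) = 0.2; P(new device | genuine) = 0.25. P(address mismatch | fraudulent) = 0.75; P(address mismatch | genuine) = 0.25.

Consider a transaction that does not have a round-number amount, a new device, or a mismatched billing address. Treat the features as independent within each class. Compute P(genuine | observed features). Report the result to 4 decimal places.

fraudulent: 0.6 × (1−0.25) × (1−0.2) × (1−0.75) = 0.09
genuine: 0.4 × (1−0.1) × (1−0.25) × (1−0.25) = 0.2025
P(genuine | x) = 0.2025 / 0.2925 ≈ 0.6923

0.6923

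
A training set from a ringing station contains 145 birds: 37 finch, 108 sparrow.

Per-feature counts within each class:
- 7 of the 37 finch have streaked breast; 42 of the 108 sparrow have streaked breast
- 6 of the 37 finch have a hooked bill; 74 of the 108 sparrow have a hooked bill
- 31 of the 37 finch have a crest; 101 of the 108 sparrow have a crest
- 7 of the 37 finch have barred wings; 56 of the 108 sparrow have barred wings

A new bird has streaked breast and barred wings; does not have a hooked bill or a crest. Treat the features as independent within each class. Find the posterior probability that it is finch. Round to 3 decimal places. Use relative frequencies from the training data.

finch: (37/145) × (7/37) × (31/37) × (6/37) × (7/37) ≈ 0.0012409
sparrow: (108/145) × (42/108) × (34/108) × (7/108) × (56/108) ≈ 0.00306461
P(finch | x) = 0.0012409 / 0.00430551 ≈ 0.288

0.288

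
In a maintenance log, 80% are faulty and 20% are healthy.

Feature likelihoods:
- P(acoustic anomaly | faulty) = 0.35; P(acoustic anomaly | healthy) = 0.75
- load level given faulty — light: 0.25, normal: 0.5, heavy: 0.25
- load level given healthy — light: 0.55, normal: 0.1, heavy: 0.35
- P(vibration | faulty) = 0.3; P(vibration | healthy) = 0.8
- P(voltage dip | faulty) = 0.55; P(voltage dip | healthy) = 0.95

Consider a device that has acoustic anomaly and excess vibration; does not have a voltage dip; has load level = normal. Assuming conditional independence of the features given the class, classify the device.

faulty: 0.8 × 0.35 × 0.5 × 0.3 × (1−0.55) = 0.0189
healthy: 0.2 × 0.75 × 0.1 × 0.8 × (1−0.95) = 0.0006
Highest score → faulty.

faulty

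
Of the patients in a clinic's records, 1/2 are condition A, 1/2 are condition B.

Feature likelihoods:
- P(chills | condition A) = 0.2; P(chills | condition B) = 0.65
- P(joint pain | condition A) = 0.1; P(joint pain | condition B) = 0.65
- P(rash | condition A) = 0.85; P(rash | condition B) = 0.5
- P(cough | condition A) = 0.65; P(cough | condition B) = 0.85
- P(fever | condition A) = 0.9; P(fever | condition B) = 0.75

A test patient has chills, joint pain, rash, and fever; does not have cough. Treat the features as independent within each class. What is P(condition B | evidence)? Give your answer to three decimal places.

condition A: 0.5 × 0.2 × 0.1 × 0.85 × (1−0.65) × 0.9 = 0.0026775
condition B: 0.5 × 0.65 × 0.65 × 0.5 × (1−0.85) × 0.75 = 0.0118828125
P(condition B | x) = 0.0118828125 / 0.0145603125 ≈ 0.816

0.816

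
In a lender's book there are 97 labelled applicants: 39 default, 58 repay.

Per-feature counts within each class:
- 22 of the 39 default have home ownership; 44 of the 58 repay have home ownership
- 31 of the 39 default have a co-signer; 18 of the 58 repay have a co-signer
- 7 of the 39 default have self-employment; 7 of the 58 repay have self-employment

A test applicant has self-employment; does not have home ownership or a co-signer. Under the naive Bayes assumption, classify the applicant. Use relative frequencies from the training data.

default: (39/97) × (17/39) × (8/39) × (7/39) ≈ 0.00645262
repay: (58/97) × (14/58) × (40/58) × (7/58) ≈ 0.0120132
Highest score → repay.

repay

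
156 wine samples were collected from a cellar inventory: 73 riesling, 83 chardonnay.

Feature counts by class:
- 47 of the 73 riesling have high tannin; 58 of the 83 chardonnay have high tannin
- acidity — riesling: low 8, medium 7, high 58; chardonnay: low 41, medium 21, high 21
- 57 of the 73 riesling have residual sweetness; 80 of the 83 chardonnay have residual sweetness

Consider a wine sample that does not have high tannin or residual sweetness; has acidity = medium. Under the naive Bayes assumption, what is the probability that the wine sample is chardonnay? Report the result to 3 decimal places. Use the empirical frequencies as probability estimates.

0.295

riesling: (73/156) × (26/73) × (7/73) × (16/73) ≈ 0.00350285
chardonnay: (83/156) × (25/83) × (21/83) × (3/83) ≈ 0.00146555
P(chardonnay | x) = 0.00146555 / 0.0049684 ≈ 0.295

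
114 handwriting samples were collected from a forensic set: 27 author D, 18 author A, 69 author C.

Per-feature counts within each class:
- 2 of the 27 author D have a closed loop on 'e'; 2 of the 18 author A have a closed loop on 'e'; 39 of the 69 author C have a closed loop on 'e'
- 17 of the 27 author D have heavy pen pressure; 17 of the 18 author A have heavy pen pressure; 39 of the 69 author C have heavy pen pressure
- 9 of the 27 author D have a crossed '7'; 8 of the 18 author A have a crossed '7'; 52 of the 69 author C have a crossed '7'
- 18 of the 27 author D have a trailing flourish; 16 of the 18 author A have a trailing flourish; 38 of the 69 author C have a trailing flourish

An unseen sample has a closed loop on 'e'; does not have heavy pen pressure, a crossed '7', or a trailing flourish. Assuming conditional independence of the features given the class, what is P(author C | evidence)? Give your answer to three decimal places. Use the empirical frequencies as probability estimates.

author D: (27/114) × (2/27) × (10/27) × (18/27) × (9/27) ≈ 0.00144394
author A: (18/114) × (2/18) × (1/18) × (10/18) × (2/18) ≈ 0.0000601641
author C: (69/114) × (39/69) × (30/69) × (17/69) × (31/69) ≈ 0.0164643
P(author C | x) = 0.0164643 / 0.0179684041 ≈ 0.916

0.916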